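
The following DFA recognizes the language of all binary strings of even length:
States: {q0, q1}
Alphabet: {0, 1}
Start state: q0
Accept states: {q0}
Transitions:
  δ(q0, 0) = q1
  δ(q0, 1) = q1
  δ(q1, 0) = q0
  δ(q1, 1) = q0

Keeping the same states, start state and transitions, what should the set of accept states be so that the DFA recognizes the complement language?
The DFA is complete (every state has a transition on every symbol), so the complement
is recognized by the same DFA with accepting and non-accepting states swapped.
Original accept states: {q0}
Complement accept states = All states - Original accept states
= {q0, q1} - {q0}
= {q1}
Complement language: strings of ODD length

Final answer: {q1}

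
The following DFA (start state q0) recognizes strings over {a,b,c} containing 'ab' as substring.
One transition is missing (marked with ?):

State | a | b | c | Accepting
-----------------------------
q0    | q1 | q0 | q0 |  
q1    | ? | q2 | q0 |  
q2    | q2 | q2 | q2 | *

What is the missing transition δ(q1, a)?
q1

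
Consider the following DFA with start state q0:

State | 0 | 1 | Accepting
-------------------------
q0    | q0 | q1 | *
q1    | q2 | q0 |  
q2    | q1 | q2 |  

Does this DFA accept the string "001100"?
Start in q0.
Read '0': q0 → q0
Read '0': q0 → q0
Read '1': q0 → q1
Read '1': q1 → q0
Read '0': q0 → q0
Read '0': q0 → q0
Final state q0 is accepting, so the string is accepted.

Final answer: Yes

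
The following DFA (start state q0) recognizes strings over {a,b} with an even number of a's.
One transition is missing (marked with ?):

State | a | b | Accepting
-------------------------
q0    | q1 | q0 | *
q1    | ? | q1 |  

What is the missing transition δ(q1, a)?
q0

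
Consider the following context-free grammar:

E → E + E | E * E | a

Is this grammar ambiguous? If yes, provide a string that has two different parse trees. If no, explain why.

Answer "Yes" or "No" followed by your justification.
Two different leftmost derivations of a + a * a:
  (1) E ⇒ E + E ⇒ a + E ⇒ a + E * E ⇒ a + a * E ⇒ a + a * a   (tree groups a + (a * a))
  (2) E ⇒ E * E ⇒ E + E * E ⇒ a + E * E ⇒ a + a * E ⇒ a + a * a   (tree groups (a + a) * a)
Two distinct leftmost derivations = two distinct parse trees, so the grammar is ambiguous.

Final answer: Yes - the string 'a + a * a' has two distinct leftmost derivations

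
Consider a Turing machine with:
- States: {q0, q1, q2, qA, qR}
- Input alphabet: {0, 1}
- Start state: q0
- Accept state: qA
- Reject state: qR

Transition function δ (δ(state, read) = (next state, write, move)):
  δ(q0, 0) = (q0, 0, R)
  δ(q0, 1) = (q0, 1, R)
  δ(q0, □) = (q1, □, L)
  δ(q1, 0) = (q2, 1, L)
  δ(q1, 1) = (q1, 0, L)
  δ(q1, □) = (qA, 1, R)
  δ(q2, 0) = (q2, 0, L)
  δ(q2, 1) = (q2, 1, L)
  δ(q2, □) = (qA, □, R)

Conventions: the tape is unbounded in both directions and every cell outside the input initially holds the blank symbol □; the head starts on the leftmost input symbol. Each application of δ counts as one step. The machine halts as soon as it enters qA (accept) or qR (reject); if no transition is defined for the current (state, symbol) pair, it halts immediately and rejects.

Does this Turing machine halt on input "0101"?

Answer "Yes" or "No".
Step 0: [q0]0101 (head at position 0)
Step 1: δ(q0, 0) = (q0, 0, R)  ⊢  0[q0]101 (head at position 1)
Step 2: δ(q0, 1) = (q0, 1, R)  ⊢  01[q0]01 (head at position 2)
Step 3: δ(q0, 0) = (q0, 0, R)  ⊢  010[q0]1 (head at position 3)
Step 4: δ(q0, 1) = (q0, 1, R)  ⊢  0101[q0]□ (head at position 4)
Step 5: δ(q0, □) = (q1, □, L)  ⊢  010[q1]1□ (head at position 3)
Step 6: δ(q1, 1) = (q1, 0, L)  ⊢  01[q1]00□ (head at position 2)
Step 7: δ(q1, 0) = (q2, 1, L)  ⊢  0[q2]110□ (head at position 1)
Step 8: δ(q2, 1) = (q2, 1, L)  ⊢  [q2]0110□ (head at position 0)
Step 9: δ(q2, 0) = (q2, 0, L)  ⊢  [q2]□0110□ (head at position -1)
Step 10: δ(q2, □) = (qA, □, R)  ⊢  □[qA]0110□ (head at position 0)
The machine is in qA, so it halts and accepts.
It halts after 10 steps.

Final answer: Yes - halts after 10 steps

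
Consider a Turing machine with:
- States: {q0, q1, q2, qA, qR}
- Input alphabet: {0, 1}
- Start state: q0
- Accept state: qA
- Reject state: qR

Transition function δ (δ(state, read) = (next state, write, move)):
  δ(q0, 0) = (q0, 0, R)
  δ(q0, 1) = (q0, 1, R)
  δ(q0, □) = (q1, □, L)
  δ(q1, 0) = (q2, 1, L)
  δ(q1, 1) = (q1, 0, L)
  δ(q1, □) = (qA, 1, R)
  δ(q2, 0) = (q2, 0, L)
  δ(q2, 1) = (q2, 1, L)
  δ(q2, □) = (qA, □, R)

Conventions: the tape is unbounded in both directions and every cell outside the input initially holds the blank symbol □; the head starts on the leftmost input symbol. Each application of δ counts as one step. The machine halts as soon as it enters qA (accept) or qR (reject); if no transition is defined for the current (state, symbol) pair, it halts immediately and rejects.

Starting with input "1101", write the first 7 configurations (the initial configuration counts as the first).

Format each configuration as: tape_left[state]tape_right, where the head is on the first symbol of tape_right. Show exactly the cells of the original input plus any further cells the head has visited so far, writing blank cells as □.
Step 0: [q0]1101 (head at position 0)
Step 1: δ(q0, 1) = (q0, 1, R)  ⊢  1[q0]101 (head at position 1)
Step 2: δ(q0, 1) = (q0, 1, R)  ⊢  11[q0]01 (head at position 2)
Step 3: δ(q0, 0) = (q0, 0, R)  ⊢  110[q0]1 (head at position 3)
Step 4: δ(q0, 1) = (q0, 1, R)  ⊢  1101[q0]□ (head at position 4)
Step 5: δ(q0, □) = (q1, □, L)  ⊢  110[q1]1□ (head at position 3)
Step 6: δ(q1, 1) = (q1, 0, L)  ⊢  11[q1]00□ (head at position 2)

Final answer: [q0]1101 ⊢ 1[q0]101 ⊢ 11[q0]01 ⊢ 110[q0]1 ⊢ 1101[q0]□ ⊢ 110[q1]1□ ⊢ 11[q1]00□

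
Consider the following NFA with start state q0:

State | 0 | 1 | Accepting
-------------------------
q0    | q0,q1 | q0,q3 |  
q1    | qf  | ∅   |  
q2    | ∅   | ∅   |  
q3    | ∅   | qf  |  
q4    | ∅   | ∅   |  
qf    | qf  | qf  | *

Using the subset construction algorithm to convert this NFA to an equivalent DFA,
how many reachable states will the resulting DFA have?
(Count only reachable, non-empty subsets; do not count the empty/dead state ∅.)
Start subset: {q0}
{q0}: on 0 → {q0, q1}, on 1 → {q0, q3}
{q0, q1}: on 0 → {q0, q1, qf}, on 1 → {q0, q3}
{q0, q3}: on 0 → {q0, q1}, on 1 → {q0, q3, qf}
{q0, q1, qf}: on 0 → {q0, q1, qf}, on 1 → {q0, q3, qf}
{q0, q3, qf}: on 0 → {q0, q1, qf}, on 1 → {q0, q3, qf}
Reachable non-empty subsets: {q0}, {q0, q1}, {q0, q3}, {q0, q1, qf}, {q0, q3, qf} — 5 in total.

Final answer: 5 states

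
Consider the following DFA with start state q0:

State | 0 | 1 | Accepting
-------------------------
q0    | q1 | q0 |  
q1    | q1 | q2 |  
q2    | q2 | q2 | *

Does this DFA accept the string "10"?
Start in q0.
Read '1': q0 → q0
Read '0': q0 → q1
Final state q1 is not accepting, so the string is rejected.

Final answer: No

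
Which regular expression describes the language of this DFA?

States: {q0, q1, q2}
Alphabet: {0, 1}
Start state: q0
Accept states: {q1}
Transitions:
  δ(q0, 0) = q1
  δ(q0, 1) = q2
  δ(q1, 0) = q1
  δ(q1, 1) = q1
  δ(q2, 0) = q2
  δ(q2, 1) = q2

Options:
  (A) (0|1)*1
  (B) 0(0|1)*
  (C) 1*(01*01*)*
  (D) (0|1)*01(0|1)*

Testing sample strings against the DFA:
  '10010' -> rejected
  '00' -> accepted
  '000' -> accepted
  '11' -> rejected
Checking each option for a counterexample:
  (A) (0|1)*1: '0' is accepted by the DFA but does not match the regex → eliminated
  (B) 0(0|1)*: agrees with the DFA on all strings of length ≤ 4
  (C) 1*(01*01*)*: ε is rejected by the DFA but matches the regex → eliminated
  (D) (0|1)*01(0|1)*: '0' is accepted by the DFA but does not match the regex → eliminated
Only (B) 0(0|1)* is consistent with the DFA.

Final answer: (B) 0(0|1)*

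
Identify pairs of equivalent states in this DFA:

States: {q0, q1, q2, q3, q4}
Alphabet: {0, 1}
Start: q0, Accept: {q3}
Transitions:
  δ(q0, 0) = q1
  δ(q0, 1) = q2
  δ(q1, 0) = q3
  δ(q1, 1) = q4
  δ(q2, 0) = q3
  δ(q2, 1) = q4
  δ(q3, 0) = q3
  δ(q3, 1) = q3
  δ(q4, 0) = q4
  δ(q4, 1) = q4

Using the table-filling algorithm:
Round 0 – mark pairs where exactly one state is accepting: (q0,q3), (q1,q3), (q2,q3), (q3,q4)
Round 1 – newly marked: (q0,q1) [on 0: q1 vs q3, already marked]; (q0,q2) [on 0: q1 vs q3, already marked]; (q1,q4) [on 0: q3 vs q4, already marked]; (q2,q4) [on 0: q3 vs q4, already marked]
Round 2 – newly marked: (q0,q4) [on 0: q1 vs q4, already marked]
No further pairs can be marked.
(q1, q2) unmarked: δ(q1,0)=q3, δ(q2,0)=q3; δ(q1,1)=q4, δ(q2,1)=q4 → equivalent
Equivalent pairs: (q1, q2)

Final answer: Equivalent pairs: (q1, q2)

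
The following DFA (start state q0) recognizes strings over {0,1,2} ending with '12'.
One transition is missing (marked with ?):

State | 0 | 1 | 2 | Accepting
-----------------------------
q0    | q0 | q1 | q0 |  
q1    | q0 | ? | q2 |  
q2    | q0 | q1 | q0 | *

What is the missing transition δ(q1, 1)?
q1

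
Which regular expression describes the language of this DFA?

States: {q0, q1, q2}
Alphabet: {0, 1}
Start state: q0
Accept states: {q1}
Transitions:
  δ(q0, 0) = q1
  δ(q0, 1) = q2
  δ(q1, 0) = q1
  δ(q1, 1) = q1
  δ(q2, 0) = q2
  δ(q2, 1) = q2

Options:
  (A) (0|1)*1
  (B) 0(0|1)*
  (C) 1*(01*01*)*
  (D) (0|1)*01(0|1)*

Testing sample strings against the DFA:
  '11101' -> rejected
  '011' -> accepted
  '0011' -> accepted
  '01' -> accepted
Checking each option for a counterexample:
  (A) (0|1)*1: '0' is accepted by the DFA but does not match the regex → eliminated
  (B) 0(0|1)*: agrees with the DFA on all strings of length ≤ 4
  (C) 1*(01*01*)*: ε is rejected by the DFA but matches the regex → eliminated
  (D) (0|1)*01(0|1)*: '0' is accepted by the DFA but does not match the regex → eliminated
Only (B) 0(0|1)* is consistent with the DFA.

Final answer: (B) 0(0|1)*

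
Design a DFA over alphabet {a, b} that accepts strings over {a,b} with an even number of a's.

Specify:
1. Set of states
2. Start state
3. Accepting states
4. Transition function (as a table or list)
One valid DFA (any DFA recognizing the same language is acceptable):
States: {q0, q1}
Start: q0
Accepting: {q0}
Transitions (accepting states marked with *):
State | a | b | Accepting
-------------------------
q0    | q1 | q0 | *
q1    | q0 | q1 |  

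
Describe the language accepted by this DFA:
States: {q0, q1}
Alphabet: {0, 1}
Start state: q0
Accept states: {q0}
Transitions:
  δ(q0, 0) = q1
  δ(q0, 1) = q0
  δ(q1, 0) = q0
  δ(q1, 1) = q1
Analyzing the DFA structure:
Start state: q0
Accept states: {q0}
Interpreting what each state remembers (checking against the transitions):
  q0: an even number of 0s has been read so far
  q1: an odd number of 0s has been read so far
  δ(q0, 0): in q0 (an even number of 0s has been read so far), after reading 0 we have: an odd number of 0s has been read so far → q1
  δ(q0, 1): in q0 (an even number of 0s has been read so far), after reading 1 we have: an even number of 0s has been read so far → q0
  δ(q1, 0): in q1 (an odd number of 0s has been read so far), after reading 0 we have: an even number of 0s has been read so far → q0
  δ(q1, 1): in q1 (an odd number of 0s has been read so far), after reading 1 we have: an odd number of 0s has been read so far → q1
A string is accepted iff it ends in {q0}, i.e. an even number of 0s has been read so far.
Language: All binary strings with an even number of 0s

Final answer: All binary strings with an even number of 0s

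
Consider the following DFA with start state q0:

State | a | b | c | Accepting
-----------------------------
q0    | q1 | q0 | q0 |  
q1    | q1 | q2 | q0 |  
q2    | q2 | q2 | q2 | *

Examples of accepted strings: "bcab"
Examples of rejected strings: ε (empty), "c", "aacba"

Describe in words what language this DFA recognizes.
strings over {a,b,c} containing 'ab' as substring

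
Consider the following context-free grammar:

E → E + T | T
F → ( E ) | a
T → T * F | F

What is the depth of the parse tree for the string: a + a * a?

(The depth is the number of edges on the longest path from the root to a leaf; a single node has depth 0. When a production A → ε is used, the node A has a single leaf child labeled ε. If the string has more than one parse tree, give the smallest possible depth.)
The grammar is unambiguous; the parse tree of a + a * a is:
E → E + T at the root (depth 0).
  Left E (depth 1) → T (2) → F (3) → a (4).
  Right T (depth 1) → T * F; that T (2) → F (3) → a (4); F (2) → a (3).
The longest root-to-leaf paths have 4 edges.
Depth = 4.

Final answer: 4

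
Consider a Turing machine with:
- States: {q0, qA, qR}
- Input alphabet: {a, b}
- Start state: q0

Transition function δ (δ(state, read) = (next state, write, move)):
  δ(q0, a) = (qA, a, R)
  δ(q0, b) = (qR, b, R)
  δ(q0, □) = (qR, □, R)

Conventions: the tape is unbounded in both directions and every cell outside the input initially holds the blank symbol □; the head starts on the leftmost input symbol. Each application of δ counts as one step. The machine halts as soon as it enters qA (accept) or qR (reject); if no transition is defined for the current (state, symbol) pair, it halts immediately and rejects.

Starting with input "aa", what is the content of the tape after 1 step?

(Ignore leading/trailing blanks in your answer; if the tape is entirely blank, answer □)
Step 0: [q0]aa (head at position 0)
Step 1: δ(q0, a) = (qA, a, R)  ⊢  a[qA]a (head at position 1)
Tape after 1 step (ignoring surrounding blanks): aa

Final answer: Tape: aa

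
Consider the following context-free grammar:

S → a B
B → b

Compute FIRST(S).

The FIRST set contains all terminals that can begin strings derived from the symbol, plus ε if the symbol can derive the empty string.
S has the single production S → a B, whose right-hand side begins with the terminal a. So FIRST(S) = {a}.

Final answer: {a}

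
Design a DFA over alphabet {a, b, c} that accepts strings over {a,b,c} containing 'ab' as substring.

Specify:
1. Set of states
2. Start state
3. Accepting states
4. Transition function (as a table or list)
One valid DFA (any DFA recognizing the same language is acceptable):
States: {q0, q1, q2}
Start: q0
Accepting: {q2}
Transitions (accepting states marked with *):
State | a | b | c | Accepting
-----------------------------
q0    | q1 | q0 | q0 |  
q1    | q1 | q2 | q0 |  
q2    | q2 | q2 | q2 | *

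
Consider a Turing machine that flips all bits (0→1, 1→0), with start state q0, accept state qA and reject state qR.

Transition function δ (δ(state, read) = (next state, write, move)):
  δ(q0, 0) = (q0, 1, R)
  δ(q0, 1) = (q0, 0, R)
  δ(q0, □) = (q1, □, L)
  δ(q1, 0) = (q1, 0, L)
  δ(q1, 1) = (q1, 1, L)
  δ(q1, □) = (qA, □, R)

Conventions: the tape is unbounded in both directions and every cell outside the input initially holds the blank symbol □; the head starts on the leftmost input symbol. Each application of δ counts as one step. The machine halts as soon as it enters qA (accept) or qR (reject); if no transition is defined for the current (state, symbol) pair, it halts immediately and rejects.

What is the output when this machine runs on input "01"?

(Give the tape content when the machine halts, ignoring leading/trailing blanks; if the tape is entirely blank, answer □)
Step 0: [q0]01 (head at position 0)
Step 1: δ(q0, 0) = (q0, 1, R)  ⊢  1[q0]1 (head at position 1)
Step 2: δ(q0, 1) = (q0, 0, R)  ⊢  10[q0]□ (head at position 2)
Step 3: δ(q0, □) = (q1, □, L)  ⊢  1[q1]0□ (head at position 1)
Step 4: δ(q1, 0) = (q1, 0, L)  ⊢  [q1]10□ (head at position 0)
Step 5: δ(q1, 1) = (q1, 1, L)  ⊢  [q1]□10□ (head at position -1)
Step 6: δ(q1, □) = (qA, □, R)  ⊢  □[qA]10□ (head at position 0)
The machine is in qA, so it halts and accepts.
Tape content when halted (ignoring surrounding blanks): 10

Final answer: Output: 10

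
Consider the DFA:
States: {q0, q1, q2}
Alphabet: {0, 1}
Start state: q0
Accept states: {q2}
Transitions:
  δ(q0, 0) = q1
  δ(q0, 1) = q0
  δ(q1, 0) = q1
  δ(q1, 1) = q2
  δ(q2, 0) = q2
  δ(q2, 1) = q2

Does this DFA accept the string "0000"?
Processing string "0000":
  q0 --0--> q1
  q1 --0--> q1
  q1 --0--> q1
  q1 --0--> q1
Final state: q1
Accept states: {q2}
q1 is not an accept state, so the string is rejected.

Final answer: No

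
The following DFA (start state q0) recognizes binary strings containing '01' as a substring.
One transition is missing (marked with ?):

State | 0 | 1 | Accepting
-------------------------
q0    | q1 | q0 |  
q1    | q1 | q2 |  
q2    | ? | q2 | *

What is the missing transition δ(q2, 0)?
q2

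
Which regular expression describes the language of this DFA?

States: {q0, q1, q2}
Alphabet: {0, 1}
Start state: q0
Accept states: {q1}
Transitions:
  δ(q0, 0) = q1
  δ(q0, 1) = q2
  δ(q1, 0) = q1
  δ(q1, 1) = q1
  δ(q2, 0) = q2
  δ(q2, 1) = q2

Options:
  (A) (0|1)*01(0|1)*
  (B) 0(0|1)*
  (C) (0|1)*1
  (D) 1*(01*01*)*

Testing sample strings against the DFA:
  '000' -> accepted
  '1101' -> rejected
  '0011' -> accepted
  '10' -> rejected
Checking each option for a counterexample:
  (A) (0|1)*01(0|1)*: '0' is accepted by the DFA but does not match the regex → eliminated
  (B) 0(0|1)*: agrees with the DFA on all strings of length ≤ 4
  (C) (0|1)*1: '0' is accepted by the DFA but does not match the regex → eliminated
  (D) 1*(01*01*)*: ε is rejected by the DFA but matches the regex → eliminated
Only (B) 0(0|1)* is consistent with the DFA.

Final answer: (B) 0(0|1)*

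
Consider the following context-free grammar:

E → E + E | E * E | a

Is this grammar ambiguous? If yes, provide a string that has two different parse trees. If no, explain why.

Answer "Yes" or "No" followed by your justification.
Two different leftmost derivations of a + a * a:
  (1) E ⇒ E + E ⇒ a + E ⇒ a + E * E ⇒ a + a * E ⇒ a + a * a   (tree groups a + (a * a))
  (2) E ⇒ E * E ⇒ E + E * E ⇒ a + E * E ⇒ a + a * E ⇒ a + a * a   (tree groups (a + a) * a)
Two distinct leftmost derivations = two distinct parse trees, so the grammar is ambiguous.

Final answer: Yes - the string 'a + a * a' has two distinct leftmost derivations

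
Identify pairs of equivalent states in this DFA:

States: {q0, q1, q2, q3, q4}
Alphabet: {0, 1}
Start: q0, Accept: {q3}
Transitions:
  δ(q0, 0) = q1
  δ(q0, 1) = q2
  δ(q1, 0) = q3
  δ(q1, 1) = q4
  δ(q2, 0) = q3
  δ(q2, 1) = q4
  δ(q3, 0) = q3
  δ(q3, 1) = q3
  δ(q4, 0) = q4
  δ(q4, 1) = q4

Using the table-filling algorithm:
Round 0 – mark pairs where exactly one state is accepting: (q0,q3), (q1,q3), (q2,q3), (q3,q4)
Round 1 – newly marked: (q0,q1) [on 0: q1 vs q3, already marked]; (q0,q2) [on 0: q1 vs q3, already marked]; (q1,q4) [on 0: q3 vs q4, already marked]; (q2,q4) [on 0: q3 vs q4, already marked]
Round 2 – newly marked: (q0,q4) [on 0: q1 vs q4, already marked]
No further pairs can be marked.
(q1, q2) unmarked: δ(q1,0)=q3, δ(q2,0)=q3; δ(q1,1)=q4, δ(q2,1)=q4 → equivalent
Equivalent pairs: (q1, q2)

Final answer: Equivalent pairs: (q1, q2)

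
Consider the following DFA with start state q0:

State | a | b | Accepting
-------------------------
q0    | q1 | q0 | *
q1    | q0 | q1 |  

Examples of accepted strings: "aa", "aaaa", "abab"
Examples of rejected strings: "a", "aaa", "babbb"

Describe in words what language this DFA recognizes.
strings over {a,b} with an even number of a's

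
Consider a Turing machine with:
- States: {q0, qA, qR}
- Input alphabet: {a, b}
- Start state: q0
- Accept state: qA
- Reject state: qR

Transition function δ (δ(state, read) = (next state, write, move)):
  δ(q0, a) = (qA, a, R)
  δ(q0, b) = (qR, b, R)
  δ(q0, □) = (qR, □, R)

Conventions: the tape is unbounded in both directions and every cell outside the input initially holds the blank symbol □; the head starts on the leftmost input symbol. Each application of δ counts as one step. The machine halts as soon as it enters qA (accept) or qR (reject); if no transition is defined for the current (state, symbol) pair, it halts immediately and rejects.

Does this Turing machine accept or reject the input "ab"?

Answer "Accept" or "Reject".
Step 0: [q0]ab (head at position 0)
Step 1: δ(q0, a) = (qA, a, R)  ⊢  a[qA]b (head at position 1)
The machine is in qA, so it halts and accepts.

Final answer: Accept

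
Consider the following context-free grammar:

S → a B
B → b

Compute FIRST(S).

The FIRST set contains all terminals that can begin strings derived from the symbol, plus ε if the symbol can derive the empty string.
S has the single production S → a B, whose right-hand side begins with the terminal a. So FIRST(S) = {a}.

Final answer: {a}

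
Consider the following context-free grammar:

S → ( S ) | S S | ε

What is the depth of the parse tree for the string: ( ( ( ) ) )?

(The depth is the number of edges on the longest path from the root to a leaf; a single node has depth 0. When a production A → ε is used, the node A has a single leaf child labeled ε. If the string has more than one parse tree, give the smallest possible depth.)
The string is 3 nested pairs. The shallowest parse tree applies S → ( S ) 3 times (one node per nested pair, each a child of the previous) and then S → ε in the middle.
S nodes at depths 0..3, ε leaf at depth 4; parentheses leaves are at depths 1..3.
(Using S → S S with an S → ε child anywhere only adds levels, so it cannot give a shallower tree.)
Depth = 4.

Final answer: 4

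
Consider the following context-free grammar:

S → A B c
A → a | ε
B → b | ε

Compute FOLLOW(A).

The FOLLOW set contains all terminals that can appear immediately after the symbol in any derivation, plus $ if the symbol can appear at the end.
A occurs in S → A B c followed by B c. Add FIRST(B) minus ε = {b}; B is nullable (B → ε), so what follows B can also follow A: the terminal c. FOLLOW(A) = {b, c}.

Final answer: {b, c}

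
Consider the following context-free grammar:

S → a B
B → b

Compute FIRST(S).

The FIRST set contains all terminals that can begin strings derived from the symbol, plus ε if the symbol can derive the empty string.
S has the single production S → a B, whose right-hand side begins with the terminal a. So FIRST(S) = {a}.

Final answer: {a}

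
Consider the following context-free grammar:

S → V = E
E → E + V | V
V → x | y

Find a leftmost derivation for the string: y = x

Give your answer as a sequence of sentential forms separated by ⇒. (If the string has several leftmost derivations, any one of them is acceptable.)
Start with S.
Step 1: the leftmost non-terminal is S; apply S → V = E:  V = E
Step 2: the leftmost non-terminal is V; apply V → y:  y = E
Step 3: the leftmost non-terminal is E; apply E → V:  y = V
Step 4: the leftmost non-terminal is V; apply V → x:  y = x

Final answer: S ⇒ V = E ⇒ y = E ⇒ y = V ⇒ y = x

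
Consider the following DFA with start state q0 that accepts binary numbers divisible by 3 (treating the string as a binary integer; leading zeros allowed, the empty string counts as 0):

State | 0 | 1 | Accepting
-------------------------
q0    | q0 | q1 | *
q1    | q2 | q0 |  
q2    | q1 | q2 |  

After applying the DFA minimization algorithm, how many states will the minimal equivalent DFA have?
All 3 states are reachable from q0, so none can be removed as unreachable.
Table-filling: first mark every (accepting, non-accepting) pair as distinguishable (accepting: {q0}; non-accepting: {q1, q2}).
Round 1: (q1, q2) on '1' go to q0 and q2, already distinguishable → mark.
Every pair of states is distinguishable, so the DFA is already minimal.
Equivalence classes: {q0}, {q1}, {q2} → 3 states.

Final answer: 3 states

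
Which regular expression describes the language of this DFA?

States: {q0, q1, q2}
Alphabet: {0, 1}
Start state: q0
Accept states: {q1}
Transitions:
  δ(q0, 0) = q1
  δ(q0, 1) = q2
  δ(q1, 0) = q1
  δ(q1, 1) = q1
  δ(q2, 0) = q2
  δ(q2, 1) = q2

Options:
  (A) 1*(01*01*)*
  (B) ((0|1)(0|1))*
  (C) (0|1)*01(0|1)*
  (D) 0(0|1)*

Testing sample strings against the DFA:
  '0110' -> accepted
  '101' -> rejected
  '01' -> accepted
  '1011' -> rejected
Checking each option for a counterexample:
  (A) 1*(01*01*)*: ε is rejected by the DFA but matches the regex → eliminated
  (B) ((0|1)(0|1))*: ε is rejected by the DFA but matches the regex → eliminated
  (C) (0|1)*01(0|1)*: '0' is accepted by the DFA but does not match the regex → eliminated
  (D) 0(0|1)*: agrees with the DFA on all strings of length ≤ 4
Only (D) 0(0|1)* is consistent with the DFA.

Final answer: (D) 0(0|1)*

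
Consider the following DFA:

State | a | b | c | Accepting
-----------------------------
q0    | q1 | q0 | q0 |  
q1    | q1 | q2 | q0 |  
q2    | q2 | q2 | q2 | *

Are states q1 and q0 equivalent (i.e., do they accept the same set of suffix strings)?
Try the suffix "b".
From q1: q1 → q2 — accepting.
From q0: q0 → q0 — not accepting.
The two states disagree on this suffix, so they are not equivalent.

Final answer: No. Distinguishing string: "b" - accepted from q1 but not from q0.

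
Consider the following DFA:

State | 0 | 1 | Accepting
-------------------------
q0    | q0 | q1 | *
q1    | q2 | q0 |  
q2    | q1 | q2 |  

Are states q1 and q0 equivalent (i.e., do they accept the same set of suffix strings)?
Try the suffix ε (the empty string).
From q1: q1 — not accepting.
From q0: q0 — accepting.
The two states disagree on this suffix, so they are not equivalent.

Final answer: No. Distinguishing string: ε (the empty string) - accepted from q0 but not from q1.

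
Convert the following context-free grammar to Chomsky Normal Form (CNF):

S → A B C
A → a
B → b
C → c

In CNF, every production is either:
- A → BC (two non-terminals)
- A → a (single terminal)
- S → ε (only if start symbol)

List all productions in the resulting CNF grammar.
The grammar has no ε-productions or unit productions to eliminate.
A → a is already in CNF (single terminal) – keep it.
B → b is already in CNF (single terminal) – keep it.
C → c is already in CNF (single terminal) – keep it.
S → A B C has 3 symbols on the right: break it into binary productions S → A X0, X0 → B C.
Resulting CNF grammar (5 productions): A → a; B → b; C → c; S → A X0; X0 → B C

Final answer: A → a; B → b; C → c; S → A X0; X0 → B C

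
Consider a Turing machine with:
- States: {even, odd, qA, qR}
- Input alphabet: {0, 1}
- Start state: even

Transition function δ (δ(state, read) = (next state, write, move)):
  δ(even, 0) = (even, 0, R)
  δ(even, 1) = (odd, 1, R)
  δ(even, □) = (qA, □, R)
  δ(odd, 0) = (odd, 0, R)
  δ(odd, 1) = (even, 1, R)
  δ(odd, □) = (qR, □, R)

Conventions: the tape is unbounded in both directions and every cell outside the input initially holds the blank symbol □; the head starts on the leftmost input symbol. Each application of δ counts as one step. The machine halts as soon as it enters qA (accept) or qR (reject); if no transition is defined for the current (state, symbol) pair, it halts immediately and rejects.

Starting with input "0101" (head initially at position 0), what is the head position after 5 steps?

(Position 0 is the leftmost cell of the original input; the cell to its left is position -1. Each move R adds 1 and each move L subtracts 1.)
Step 0: [even]0101 (head at position 0)
Step 1: δ(even, 0) = (even, 0, R)  ⊢  0[even]101 (head at position 1)
Step 2: δ(even, 1) = (odd, 1, R)  ⊢  01[odd]01 (head at position 2)
Step 3: δ(odd, 0) = (odd, 0, R)  ⊢  010[odd]1 (head at position 3)
Step 4: δ(odd, 1) = (even, 1, R)  ⊢  0101[even]□ (head at position 4)
Step 5: δ(even, □) = (qA, □, R)  ⊢  0101□[qA]□ (head at position 5)
Head position after 5 steps: 5

Final answer: Position 5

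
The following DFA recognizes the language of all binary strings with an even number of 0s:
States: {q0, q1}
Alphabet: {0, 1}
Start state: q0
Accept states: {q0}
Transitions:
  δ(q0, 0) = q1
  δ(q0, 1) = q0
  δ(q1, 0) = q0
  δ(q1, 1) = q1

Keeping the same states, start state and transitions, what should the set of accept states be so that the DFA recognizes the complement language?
The DFA is complete (every state has a transition on every symbol), so the complement
is recognized by the same DFA with accepting and non-accepting states swapped.
Original accept states: {q0}
Complement accept states = All states - Original accept states
= {q0, q1} - {q0}
= {q1}
Complement language: strings with an ODD number of 0s

Final answer: {q1}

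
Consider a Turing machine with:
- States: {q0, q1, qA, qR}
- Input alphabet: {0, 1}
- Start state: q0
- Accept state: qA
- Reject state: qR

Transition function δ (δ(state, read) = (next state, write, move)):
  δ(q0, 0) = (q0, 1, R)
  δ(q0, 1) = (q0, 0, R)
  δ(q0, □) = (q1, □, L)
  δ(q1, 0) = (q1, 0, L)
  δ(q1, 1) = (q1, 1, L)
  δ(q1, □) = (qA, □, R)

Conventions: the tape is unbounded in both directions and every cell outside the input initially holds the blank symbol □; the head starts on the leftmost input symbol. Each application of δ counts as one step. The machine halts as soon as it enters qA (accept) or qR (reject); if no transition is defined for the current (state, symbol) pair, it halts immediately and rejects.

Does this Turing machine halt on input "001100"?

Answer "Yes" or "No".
Step 0: [q0]001100 (head at position 0)
Step 1: δ(q0, 0) = (q0, 1, R)  ⊢  1[q0]01100 (head at position 1)
Step 2: δ(q0, 0) = (q0, 1, R)  ⊢  11[q0]1100 (head at position 2)
Step 3: δ(q0, 1) = (q0, 0, R)  ⊢  110[q0]100 (head at position 3)
Step 4: δ(q0, 1) = (q0, 0, R)  ⊢  1100[q0]00 (head at position 4)
Step 5: δ(q0, 0) = (q0, 1, R)  ⊢  11001[q0]0 (head at position 5)
Step 6: δ(q0, 0) = (q0, 1, R)  ⊢  110011[q0]□ (head at position 6)
Step 7: δ(q0, □) = (q1, □, L)  ⊢  11001[q1]1□ (head at position 5)
Step 8: δ(q1, 1) = (q1, 1, L)  ⊢  1100[q1]11□ (head at position 4)
Step 9: δ(q1, 1) = (q1, 1, L)  ⊢  110[q1]011□ (head at position 3)
Step 10: δ(q1, 0) = (q1, 0, L)  ⊢  11[q1]0011□ (head at position 2)
Step 11: δ(q1, 0) = (q1, 0, L)  ⊢  1[q1]10011□ (head at position 1)
Step 12: δ(q1, 1) = (q1, 1, L)  ⊢  [q1]110011□ (head at position 0)
Step 13: δ(q1, 1) = (q1, 1, L)  ⊢  [q1]□110011□ (head at position -1)
Step 14: δ(q1, □) = (qA, □, R)  ⊢  □[qA]110011□ (head at position 0)
The machine is in qA, so it halts and accepts.
It halts after 14 steps.

Final answer: Yes - halts after 14 steps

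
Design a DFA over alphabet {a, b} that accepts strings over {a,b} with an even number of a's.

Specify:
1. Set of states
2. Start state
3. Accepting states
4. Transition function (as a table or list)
One valid DFA (any DFA recognizing the same language is acceptable):
States: {q0, q1}
Start: q0
Accepting: {q0}
Transitions (accepting states marked with *):
State | a | b | Accepting
-------------------------
q0    | q1 | q0 | *
q1    | q0 | q1 |  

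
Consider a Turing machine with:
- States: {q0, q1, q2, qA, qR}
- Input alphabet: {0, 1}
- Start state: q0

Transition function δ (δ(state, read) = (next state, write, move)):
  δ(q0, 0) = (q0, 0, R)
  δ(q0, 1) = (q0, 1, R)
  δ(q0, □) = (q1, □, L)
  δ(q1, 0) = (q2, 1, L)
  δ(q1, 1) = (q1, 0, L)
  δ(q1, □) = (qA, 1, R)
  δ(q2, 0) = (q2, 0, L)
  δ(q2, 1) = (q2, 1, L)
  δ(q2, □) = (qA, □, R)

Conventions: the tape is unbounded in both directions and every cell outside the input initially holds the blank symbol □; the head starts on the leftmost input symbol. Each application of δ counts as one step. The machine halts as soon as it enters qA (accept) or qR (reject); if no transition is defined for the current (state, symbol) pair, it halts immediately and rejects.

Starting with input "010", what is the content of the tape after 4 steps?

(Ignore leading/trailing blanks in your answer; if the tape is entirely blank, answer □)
Step 0: [q0]010 (head at position 0)
Step 1: δ(q0, 0) = (q0, 0, R)  ⊢  0[q0]10 (head at position 1)
Step 2: δ(q0, 1) = (q0, 1, R)  ⊢  01[q0]0 (head at position 2)
Step 3: δ(q0, 0) = (q0, 0, R)  ⊢  010[q0]□ (head at position 3)
Step 4: δ(q0, □) = (q1, □, L)  ⊢  01[q1]0□ (head at position 2)
Tape after 4 steps (ignoring surrounding blanks): 010

Final answer: Tape: 010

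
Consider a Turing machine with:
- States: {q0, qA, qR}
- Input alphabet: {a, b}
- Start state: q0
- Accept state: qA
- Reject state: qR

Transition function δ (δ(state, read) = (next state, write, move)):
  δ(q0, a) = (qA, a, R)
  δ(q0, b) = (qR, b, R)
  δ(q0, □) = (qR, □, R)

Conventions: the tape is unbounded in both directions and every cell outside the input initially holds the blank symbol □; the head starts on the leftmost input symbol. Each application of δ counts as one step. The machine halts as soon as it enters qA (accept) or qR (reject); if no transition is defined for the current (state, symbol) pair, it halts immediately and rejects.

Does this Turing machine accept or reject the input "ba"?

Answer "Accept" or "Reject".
Step 0: [q0]ba (head at position 0)
Step 1: δ(q0, b) = (qR, b, R)  ⊢  b[qR]a (head at position 1)
The machine is in qR, so it halts and rejects.

Final answer: Reject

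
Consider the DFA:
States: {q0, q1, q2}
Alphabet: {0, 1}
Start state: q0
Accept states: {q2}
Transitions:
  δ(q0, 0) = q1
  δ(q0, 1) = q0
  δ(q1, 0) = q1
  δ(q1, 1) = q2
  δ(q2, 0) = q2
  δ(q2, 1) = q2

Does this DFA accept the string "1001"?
Processing string "1001":
  q0 --1--> q0
  q0 --0--> q1
  q1 --0--> q1
  q1 --1--> q2
Final state: q2
Accept states: {q2}
q2 is an accept state, so the string is accepted.

Final answer: Yes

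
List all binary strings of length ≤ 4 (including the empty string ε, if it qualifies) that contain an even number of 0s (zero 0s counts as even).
Checking every binary string of length 0 to 4:
  Length 0: accepted: ε | rejected: (none)
  Length 1: accepted: 1 | rejected: 0
  Length 2: accepted: 00, 11 | rejected: 01, 10
  Length 3: accepted: 001, 010, 100, 111 | rejected: 000, 011, 101, 110
  Length 4: accepted: 0000, 0011, 0101, 0110, 1001, 1010, 1100, 1111 | rejected: 0001, 0010, 0100, 0111, 1000, 1011, 1101, 1110
Total: 16 string(s).

Final answer: ε, 1, 00, 11, 001, 010, 100, 111, 0000, 0011, 0101, 0110, 1001, 1010, 1100, 1111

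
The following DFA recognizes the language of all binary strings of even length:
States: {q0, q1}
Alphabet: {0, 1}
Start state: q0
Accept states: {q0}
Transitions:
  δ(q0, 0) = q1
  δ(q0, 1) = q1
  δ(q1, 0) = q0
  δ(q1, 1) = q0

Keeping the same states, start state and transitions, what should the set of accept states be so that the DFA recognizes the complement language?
The DFA is complete (every state has a transition on every symbol), so the complement
is recognized by the same DFA with accepting and non-accepting states swapped.
Original accept states: {q0}
Complement accept states = All states - Original accept states
= {q0, q1} - {q0}
= {q1}
Complement language: strings of ODD length

Final answer: {q1}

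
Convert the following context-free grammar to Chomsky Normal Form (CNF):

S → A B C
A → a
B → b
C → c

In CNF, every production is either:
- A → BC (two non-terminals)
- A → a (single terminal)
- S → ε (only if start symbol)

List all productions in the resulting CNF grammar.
The grammar has no ε-productions or unit productions to eliminate.
A → a is already in CNF (single terminal) – keep it.
B → b is already in CNF (single terminal) – keep it.
C → c is already in CNF (single terminal) – keep it.
S → A B C has 3 symbols on the right: break it into binary productions S → A X0, X0 → B C.
Resulting CNF grammar (5 productions): A → a; B → b; C → c; S → A X0; X0 → B C

Final answer: A → a; B → b; C → c; S → A X0; X0 → B C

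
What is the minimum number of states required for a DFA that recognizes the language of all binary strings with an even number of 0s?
Language: binary strings with an even number of 0s
Lower bound (Myhill–Nerode): the prefixes ε, 0 are pairwise distinguishable:
  ε vs 0: suffix ε distinguishes them (ε has zero 0s (accepted), 0 has one 0 (rejected))
So any DFA needs at least 2 states.
Upper bound: a DFA with 2 states exists (one state per class above).
Minimum states: 2

Final answer: 2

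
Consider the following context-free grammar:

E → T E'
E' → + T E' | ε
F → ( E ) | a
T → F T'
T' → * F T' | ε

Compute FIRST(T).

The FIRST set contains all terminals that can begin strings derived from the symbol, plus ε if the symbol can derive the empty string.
FIRST(F): F → ( E ) contributes '(' and F → a contributes 'a', so FIRST(F) = {(, a}. F is not nullable.
FIRST(T): T → F T' begins with F, and F is not nullable, so FIRST(T) = FIRST(F) = {(, a}.

Final answer: {(, a}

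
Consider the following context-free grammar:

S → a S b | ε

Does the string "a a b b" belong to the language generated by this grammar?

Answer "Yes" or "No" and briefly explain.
A derivation exists: S ⇒ a S b ⇒ a a S b b ⇒ a a b b (using S → a S b twice, then S → ε).

Final answer: Yes - a valid derivation exists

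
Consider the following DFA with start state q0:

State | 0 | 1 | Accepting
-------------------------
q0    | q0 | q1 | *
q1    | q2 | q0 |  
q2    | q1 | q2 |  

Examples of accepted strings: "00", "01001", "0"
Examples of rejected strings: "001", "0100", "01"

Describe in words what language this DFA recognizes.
binary numbers divisible by 3 (treating the string as a binary integer; leading zeros allowed, the empty string counts as 0)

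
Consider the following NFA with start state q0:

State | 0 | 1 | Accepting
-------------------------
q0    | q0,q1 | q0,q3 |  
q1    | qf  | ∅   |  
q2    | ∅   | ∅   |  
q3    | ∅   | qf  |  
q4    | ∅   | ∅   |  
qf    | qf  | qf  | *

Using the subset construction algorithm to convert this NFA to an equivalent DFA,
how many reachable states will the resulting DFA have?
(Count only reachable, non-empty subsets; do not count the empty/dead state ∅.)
Start subset: {q0}
{q0}: on 0 → {q0, q1}, on 1 → {q0, q3}
{q0, q1}: on 0 → {q0, q1, qf}, on 1 → {q0, q3}
{q0, q3}: on 0 → {q0, q1}, on 1 → {q0, q3, qf}
{q0, q1, qf}: on 0 → {q0, q1, qf}, on 1 → {q0, q3, qf}
{q0, q3, qf}: on 0 → {q0, q1, qf}, on 1 → {q0, q3, qf}
Reachable non-empty subsets: {q0}, {q0, q1}, {q0, q3}, {q0, q1, qf}, {q0, q3, qf} — 5 in total.

Final answer: 5 states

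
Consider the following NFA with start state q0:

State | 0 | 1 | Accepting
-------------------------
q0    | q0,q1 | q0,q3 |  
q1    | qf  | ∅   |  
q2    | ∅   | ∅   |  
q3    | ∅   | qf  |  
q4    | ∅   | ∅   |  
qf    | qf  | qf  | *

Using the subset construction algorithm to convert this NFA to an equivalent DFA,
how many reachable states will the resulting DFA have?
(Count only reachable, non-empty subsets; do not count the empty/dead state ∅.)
Start subset: {q0}
{q0}: on 0 → {q0, q1}, on 1 → {q0, q3}
{q0, q1}: on 0 → {q0, q1, qf}, on 1 → {q0, q3}
{q0, q3}: on 0 → {q0, q1}, on 1 → {q0, q3, qf}
{q0, q1, qf}: on 0 → {q0, q1, qf}, on 1 → {q0, q3, qf}
{q0, q3, qf}: on 0 → {q0, q1, qf}, on 1 → {q0, q3, qf}
Reachable non-empty subsets: {q0}, {q0, q1}, {q0, q3}, {q0, q1, qf}, {q0, q3, qf} — 5 in total.

Final answer: 5 states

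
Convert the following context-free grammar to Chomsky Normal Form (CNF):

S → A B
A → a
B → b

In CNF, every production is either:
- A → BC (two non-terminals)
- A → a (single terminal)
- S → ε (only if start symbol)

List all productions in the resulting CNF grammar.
The grammar has no ε-productions or unit productions to eliminate.
S → A B is already in CNF (two non-terminals) – keep it.
A → a is already in CNF (single terminal) – keep it.
B → b is already in CNF (single terminal) – keep it.
Resulting CNF grammar (3 productions): A → a; B → b; S → A B

Final answer: A → a; B → b; S → A B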